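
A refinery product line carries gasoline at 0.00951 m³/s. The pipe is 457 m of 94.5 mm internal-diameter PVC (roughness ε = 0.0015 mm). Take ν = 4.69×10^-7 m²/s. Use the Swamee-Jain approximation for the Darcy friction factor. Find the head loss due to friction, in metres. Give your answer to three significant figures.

V = 4Q/(πD²) = 4·0.00951/(π·0.0945²) = 1.356 m/s
Re = VD/ν = 1.356·0.0945/4.69×10^-7 = 2.73×10^5 → turbulent
ε/D = 0.0015/94.5 = 1.59×10^-5
Swamee-Jain: f = 0.01481
h_f = f(L/D)V²/(2g) = 0.01481·(457/0.0945)·1.356²/(2·9.81) = 6.709 m

h_f ≈ 6.71 m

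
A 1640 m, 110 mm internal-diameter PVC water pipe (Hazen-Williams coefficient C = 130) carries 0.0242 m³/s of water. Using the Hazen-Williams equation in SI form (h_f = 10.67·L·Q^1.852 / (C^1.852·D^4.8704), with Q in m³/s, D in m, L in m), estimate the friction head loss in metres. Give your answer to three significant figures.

h_f = 10.67·1640·0.0242^1.852 / (130^1.852·0.110^4.8704) = 100.8 m

h_f ≈ 101 m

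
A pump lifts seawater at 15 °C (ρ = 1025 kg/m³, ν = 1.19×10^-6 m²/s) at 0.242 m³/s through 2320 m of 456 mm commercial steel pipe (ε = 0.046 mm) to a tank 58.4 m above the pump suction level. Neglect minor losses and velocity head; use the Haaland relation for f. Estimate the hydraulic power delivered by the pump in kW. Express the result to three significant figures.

P_hyd ≈ 162 kW

V = 4Q/(πD²) = 1.482 m/s; Re = 5.68×10^5; ε/D = 1.01×10^-4; f = 0.01407
h_f = f(L/D)V²/2g = 8.012 m
Total head H = z + h_f = 58.4 + 8.012 = 66.41 m
P_hyd = ρgQH = 1025·9.81·0.242·66.41 = 161.6 kW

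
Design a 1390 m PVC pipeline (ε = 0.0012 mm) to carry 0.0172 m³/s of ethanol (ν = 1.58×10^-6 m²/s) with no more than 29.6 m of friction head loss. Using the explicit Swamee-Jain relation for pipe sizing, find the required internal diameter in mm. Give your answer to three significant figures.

Swamee-Jain (Type III): D = 0.66·[ε^1.25·(LQ²/(gh_f))^4.75 + ν·Q^9.4·(L/(gh_f))^5.2]^0.04
LQ²/(gh_f) = 0.001416; L/(gh_f) = 4.787
Term 1 = ε^1.25·(…)^4.75 = 1.17×10^-21; Term 2 = ν·Q^9.4·(…)^5.2 = 1.41×10^-19
D = 0.66·(1.17×10^-21 + 1.41×10^-19)^0.04 = 0.1163 m = 116 mm
Check: V = 1.62 m/s, Re = 1.19×10^5, f = 0.01730, h_f = 27.6 m ≈ 29.6 m ✓

D ≈ 116 mm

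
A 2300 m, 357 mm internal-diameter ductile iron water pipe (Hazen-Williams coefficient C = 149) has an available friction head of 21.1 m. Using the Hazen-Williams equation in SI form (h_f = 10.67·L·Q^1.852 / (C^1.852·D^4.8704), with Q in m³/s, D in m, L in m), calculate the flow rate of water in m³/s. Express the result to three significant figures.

Rearranging: Q = [h_f·C^1.852·D^4.8704 / (10.67·L)]^(1/1.852)
Q = [21.1·149^1.852·0.357^4.8704 / (10.67·2300)]^0.540 = 0.2195 m³/s

Q ≈ 0.220 m³/s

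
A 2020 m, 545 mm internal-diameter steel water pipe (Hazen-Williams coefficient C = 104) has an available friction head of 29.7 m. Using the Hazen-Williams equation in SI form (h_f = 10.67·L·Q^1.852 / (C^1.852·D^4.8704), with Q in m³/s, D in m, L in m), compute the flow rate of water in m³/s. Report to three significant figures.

Q ≈ 0.601 m³/s

Rearranging: Q = [h_f·C^1.852·D^4.8704 / (10.67·L)]^(1/1.852)
Q = [29.7·104^1.852·0.545^4.8704 / (10.67·2020)]^0.540 = 0.6013 m³/s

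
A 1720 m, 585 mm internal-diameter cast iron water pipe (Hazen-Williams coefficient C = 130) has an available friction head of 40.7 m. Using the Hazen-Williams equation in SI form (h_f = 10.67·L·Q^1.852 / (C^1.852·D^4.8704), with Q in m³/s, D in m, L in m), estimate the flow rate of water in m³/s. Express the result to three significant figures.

Q ≈ 1.17 m³/s

Rearranging: Q = [h_f·C^1.852·D^4.8704 / (10.67·L)]^(1/1.852)
Q = [40.7·130^1.852·0.585^4.8704 / (10.67·1720)]^0.540 = 1.171 m³/s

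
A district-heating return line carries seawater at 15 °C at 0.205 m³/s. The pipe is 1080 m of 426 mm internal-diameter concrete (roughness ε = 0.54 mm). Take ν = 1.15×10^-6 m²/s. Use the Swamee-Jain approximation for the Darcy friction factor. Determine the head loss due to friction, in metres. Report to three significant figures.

V = 4Q/(πD²) = 4·0.205/(π·0.426²) = 1.438 m/s
Re = VD/ν = 1.438·0.426/1.15×10^-6 = 5.33×10^5 → turbulent
ε/D = 0.54/426 = 0.00127
Swamee-Jain: f = 0.02141
h_f = f(L/D)V²/(2g) = 0.02141·(1080/0.426)·1.438²/(2·9.81) = 5.724 m

h_f ≈ 5.72 m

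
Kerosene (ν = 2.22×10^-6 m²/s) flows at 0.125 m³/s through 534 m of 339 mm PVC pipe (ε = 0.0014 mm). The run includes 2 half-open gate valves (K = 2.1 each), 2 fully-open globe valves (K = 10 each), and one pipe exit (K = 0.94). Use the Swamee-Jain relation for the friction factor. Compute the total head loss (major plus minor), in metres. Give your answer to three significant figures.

V = 4Q/(πD²) = 1.385 m/s; V²/2g = 0.09776 m
Re = 2.11×10^5, ε/D = 4.13×10^-6 → f = 0.01540 (Swamee-Jain)
Major: h_f = f(L/D)·V²/2g = 0.01540·1575·0.09776 = 2.372 m
Minor: ΣK = 25.1; h_m = ΣK·V²/2g = 2.458 m
Total H_L = 2.372 + 2.458 = 4.830 m

H_L ≈ 4.83 m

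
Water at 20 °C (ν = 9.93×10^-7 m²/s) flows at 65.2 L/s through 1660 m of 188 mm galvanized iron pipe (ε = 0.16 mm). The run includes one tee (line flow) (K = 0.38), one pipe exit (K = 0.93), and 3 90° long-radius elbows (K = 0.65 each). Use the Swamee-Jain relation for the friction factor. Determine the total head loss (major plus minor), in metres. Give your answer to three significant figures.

V = 4Q/(πD²) = 2.349 m/s; V²/2g = 0.2812 m
Re = 4.45×10^5, ε/D = 8.51×10^-4 → f = 0.01976 (Swamee-Jain)
Major: h_f = f(L/D)·V²/2g = 0.01976·8830·0.2812 = 49.06 m
Minor: ΣK = 3.26; h_m = ΣK·V²/2g = 0.9166 m
Total H_L = 49.06 + 0.9166 = 49.98 m

H_L ≈ 50.0 m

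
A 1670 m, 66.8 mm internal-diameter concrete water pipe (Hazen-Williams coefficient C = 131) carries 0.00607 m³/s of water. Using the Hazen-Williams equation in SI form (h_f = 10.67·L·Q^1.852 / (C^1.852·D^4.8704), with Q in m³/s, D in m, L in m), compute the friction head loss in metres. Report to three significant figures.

h_f ≈ 88.7 m

h_f = 10.67·1670·0.00607^1.852 / (131^1.852·0.0668^4.8704) = 88.71 m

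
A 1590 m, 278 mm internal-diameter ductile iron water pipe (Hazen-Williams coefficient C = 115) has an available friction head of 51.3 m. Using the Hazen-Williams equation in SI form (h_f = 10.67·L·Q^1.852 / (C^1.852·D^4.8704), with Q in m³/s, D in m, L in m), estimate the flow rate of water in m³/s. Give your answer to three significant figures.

Rearranging: Q = [h_f·C^1.852·D^4.8704 / (10.67·L)]^(1/1.852)
Q = [51.3·115^1.852·0.278^4.8704 / (10.67·1590)]^0.540 = 0.1731 m³/s

Q ≈ 0.173 m³/s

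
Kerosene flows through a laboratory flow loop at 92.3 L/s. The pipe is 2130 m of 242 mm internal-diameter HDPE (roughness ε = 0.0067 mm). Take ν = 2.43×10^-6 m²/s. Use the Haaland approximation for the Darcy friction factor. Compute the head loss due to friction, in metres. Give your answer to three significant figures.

V = 4Q/(πD²) = 4·0.0923/(π·0.242²) = 2.007 m/s
Re = VD/ν = 2.007·0.242/2.43×10^-6 = 2.00×10^5 → turbulent
ε/D = 0.0067/242 = 2.77×10^-5
Haaland: f = 0.01568
h_f = f(L/D)V²/(2g) = 0.01568·(2130/0.242)·2.007²/(2·9.81) = 28.32 m

h_f ≈ 28.3 m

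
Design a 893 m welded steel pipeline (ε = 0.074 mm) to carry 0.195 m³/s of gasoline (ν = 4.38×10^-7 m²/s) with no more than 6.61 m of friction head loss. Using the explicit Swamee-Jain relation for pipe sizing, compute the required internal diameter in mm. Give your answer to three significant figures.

Swamee-Jain (Type III): D = 0.66·[ε^1.25·(LQ²/(gh_f))^4.75 + ν·Q^9.4·(L/(gh_f))^5.2]^0.04
LQ²/(gh_f) = 0.5237; L/(gh_f) = 13.77
Term 1 = ε^1.25·(…)^4.75 = 3.18×10^-7; Term 2 = ν·Q^9.4·(…)^5.2 = 7.77×10^-8
D = 0.66·(3.18×10^-7 + 7.77×10^-8)^0.04 = 0.3660 m = 366 mm
Check: V = 1.85 m/s, Re = 1.55×10^6, f = 0.01448, h_f = 6.19 m ≈ 6.61 m ✓

D ≈ 366 mm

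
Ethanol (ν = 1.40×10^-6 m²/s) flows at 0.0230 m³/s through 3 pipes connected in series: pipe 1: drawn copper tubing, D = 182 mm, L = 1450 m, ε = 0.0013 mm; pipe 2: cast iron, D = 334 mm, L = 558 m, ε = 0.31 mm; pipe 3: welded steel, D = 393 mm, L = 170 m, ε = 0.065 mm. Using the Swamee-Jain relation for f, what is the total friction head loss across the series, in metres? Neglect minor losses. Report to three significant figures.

H ≈ 5.68 m

Pipe 1: V = 0.8841 m/s, Re = 1.15×10^5, ε/D = 7.14×10^-6, f = 0.01740, h_1 = f(L/D)V²/2g = 5.523 m
Pipe 2: V = 0.2625 m/s, Re = 6.26×10^4, ε/D = 9.28×10^-4, f = 0.02327, h_2 = f(L/D)V²/2g = 0.1365 m
Pipe 3: V = 0.1896 m/s, Re = 5.32×10^4, ε/D = 1.65×10^-4, f = 0.02115, h_3 = f(L/D)V²/2g = 0.01677 m
Series → Q common, losses add: H = Σh = 5.676 m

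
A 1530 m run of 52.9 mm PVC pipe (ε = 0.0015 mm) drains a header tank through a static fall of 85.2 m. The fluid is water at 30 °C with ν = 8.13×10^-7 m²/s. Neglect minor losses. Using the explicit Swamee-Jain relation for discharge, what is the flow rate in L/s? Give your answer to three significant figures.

Swamee-Jain (Type II): Q = -0.965·√(gD⁵h_f/L)·ln[ε/(3.7D) + √(3.17ν²L/(gD³h_f))]
√(gD⁵h_f/L) = √(9.81·0.0529⁵·85.2/1530) = 4.757×10^-4
ε/(3.7D) = 7.66×10^-6; √(3.17ν²L/(gD³h_f)) = 1.61×10^-4
Q = -0.965·4.757×10^-4·ln(1.686×10^-4) = 0.003988 m³/s
Check: V = 1.81 m/s, Re = 1.18×10^5, f = 0.01745, h_f = 84.7 m ≈ 85.2 m ✓

Q ≈ 3.99 L/s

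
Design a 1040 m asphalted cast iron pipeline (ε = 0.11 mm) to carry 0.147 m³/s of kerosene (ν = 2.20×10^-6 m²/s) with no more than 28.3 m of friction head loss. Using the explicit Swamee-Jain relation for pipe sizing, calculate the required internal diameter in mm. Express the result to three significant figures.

Swamee-Jain (Type III): D = 0.66·[ε^1.25·(LQ²/(gh_f))^4.75 + ν·Q^9.4·(L/(gh_f))^5.2]^0.04
LQ²/(gh_f) = 0.08095; L/(gh_f) = 3.746
Term 1 = ε^1.25·(…)^4.75 = 7.34×10^-11; Term 2 = ν·Q^9.4·(…)^5.2 = 3.15×10^-11
D = 0.66·(7.34×10^-11 + 3.15×10^-11)^0.04 = 0.2633 m = 263 mm
Check: V = 2.70 m/s, Re = 3.23×10^5, f = 0.01774, h_f = 26.1 m ≈ 28.3 m ✓

D ≈ 263 mm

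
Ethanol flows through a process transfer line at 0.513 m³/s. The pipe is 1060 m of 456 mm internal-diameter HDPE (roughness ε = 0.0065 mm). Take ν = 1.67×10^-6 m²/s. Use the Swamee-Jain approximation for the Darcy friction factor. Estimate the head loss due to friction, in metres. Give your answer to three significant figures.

h_f ≈ 14.3 m

V = 4Q/(πD²) = 4·0.513/(π·0.456²) = 3.141 m/s
Re = VD/ν = 3.141·0.456/1.67×10^-6 = 8.58×10^5 → turbulent
ε/D = 0.0065/456 = 1.43×10^-5
Swamee-Jain: f = 0.01223
h_f = f(L/D)V²/(2g) = 0.01223·(1060/0.456)·3.141²/(2·9.81) = 14.30 m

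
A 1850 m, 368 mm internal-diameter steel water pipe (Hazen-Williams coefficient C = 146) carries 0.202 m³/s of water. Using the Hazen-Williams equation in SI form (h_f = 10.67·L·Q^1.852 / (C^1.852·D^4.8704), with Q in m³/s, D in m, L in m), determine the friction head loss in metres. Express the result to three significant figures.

h_f = 10.67·1850·0.202^1.852 / (146^1.852·0.368^4.8704) = 13.03 m

h_f ≈ 13.0 m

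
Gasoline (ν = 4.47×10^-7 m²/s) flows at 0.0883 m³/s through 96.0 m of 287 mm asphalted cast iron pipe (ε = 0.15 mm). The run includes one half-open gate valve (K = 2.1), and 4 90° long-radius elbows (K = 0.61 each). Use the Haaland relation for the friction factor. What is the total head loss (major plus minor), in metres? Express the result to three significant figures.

V = 4Q/(πD²) = 1.365 m/s; V²/2g = 0.09495 m
Re = 8.76×10^5, ε/D = 5.23×10^-4 → f = 0.01738 (Haaland)
Major: h_f = f(L/D)·V²/2g = 0.01738·334.5·0.09495 = 0.5521 m
Minor: ΣK = 4.54; h_m = ΣK·V²/2g = 0.4311 m
Total H_L = 0.5521 + 0.4311 = 0.9832 m

H_L ≈ 0.983 m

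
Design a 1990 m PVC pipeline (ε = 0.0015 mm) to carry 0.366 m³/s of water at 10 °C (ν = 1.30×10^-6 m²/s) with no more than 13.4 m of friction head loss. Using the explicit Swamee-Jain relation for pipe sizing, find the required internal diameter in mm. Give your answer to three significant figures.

Swamee-Jain (Type III): D = 0.66·[ε^1.25·(LQ²/(gh_f))^4.75 + ν·Q^9.4·(L/(gh_f))^5.2]^0.04
LQ²/(gh_f) = 2.028; L/(gh_f) = 15.14
Term 1 = ε^1.25·(…)^4.75 = 1.51×10^-6; Term 2 = ν·Q^9.4·(…)^5.2 = 1.40×10^-4
D = 0.66·(1.51×10^-6 + 1.40×10^-4)^0.04 = 0.4630 m = 463 mm
Check: V = 2.17 m/s, Re = 7.74×10^5, f = 0.01219, h_f = 12.6 m ≈ 13.4 m ✓

D ≈ 463 mm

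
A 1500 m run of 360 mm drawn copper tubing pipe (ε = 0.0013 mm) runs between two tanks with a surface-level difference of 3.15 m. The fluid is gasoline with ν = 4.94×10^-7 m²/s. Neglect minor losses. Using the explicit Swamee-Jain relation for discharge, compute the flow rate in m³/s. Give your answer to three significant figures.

Q ≈ 0.112 m³/s

Swamee-Jain (Type II): Q = -0.965·√(gD⁵h_f/L)·ln[ε/(3.7D) + √(3.17ν²L/(gD³h_f))]
√(gD⁵h_f/L) = √(9.81·0.360⁵·3.15/1500) = 0.01116
ε/(3.7D) = 9.76×10^-7; √(3.17ν²L/(gD³h_f)) = 2.84×10^-5
Q = -0.965·0.01116·ln(2.935×10^-5) = 0.1124 m³/s
Check: V = 1.10 m/s, Re = 8.05×10^5, f = 0.01212, h_f = 3.14 m ≈ 3.15 m ✓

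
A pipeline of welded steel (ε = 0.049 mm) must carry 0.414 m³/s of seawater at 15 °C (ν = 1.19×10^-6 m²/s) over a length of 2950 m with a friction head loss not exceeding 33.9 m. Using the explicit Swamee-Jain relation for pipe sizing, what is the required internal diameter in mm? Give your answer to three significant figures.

D ≈ 446 mm

Swamee-Jain (Type III): D = 0.66·[ε^1.25·(LQ²/(gh_f))^4.75 + ν·Q^9.4·(L/(gh_f))^5.2]^0.04
LQ²/(gh_f) = 1.520; L/(gh_f) = 8.871
Term 1 = ε^1.25·(…)^4.75 = 3.00×10^-5; Term 2 = ν·Q^9.4·(…)^5.2 = 2.54×10^-5
D = 0.66·(3.00×10^-5 + 2.54×10^-5)^0.04 = 0.4459 m = 446 mm
Check: V = 2.65 m/s, Re = 9.93×10^5, f = 0.01366, h_f = 32.4 m ≈ 33.9 m ✓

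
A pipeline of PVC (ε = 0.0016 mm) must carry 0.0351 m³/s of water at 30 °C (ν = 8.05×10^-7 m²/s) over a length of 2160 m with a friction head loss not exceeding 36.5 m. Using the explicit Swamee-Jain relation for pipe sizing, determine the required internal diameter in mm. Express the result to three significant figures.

Swamee-Jain (Type III): D = 0.66·[ε^1.25·(LQ²/(gh_f))^4.75 + ν·Q^9.4·(L/(gh_f))^5.2]^0.04
LQ²/(gh_f) = 0.007432; L/(gh_f) = 6.032
Term 1 = ε^1.25·(…)^4.75 = 4.39×10^-18; Term 2 = ν·Q^9.4·(…)^5.2 = 1.95×10^-16
D = 0.66·(4.39×10^-18 + 1.95×10^-16)^0.04 = 0.1554 m = 155 mm
Check: V = 1.85 m/s, Re = 3.57×10^5, f = 0.01405, h_f = 34.1 m ≈ 36.5 m ✓

D ≈ 155 mm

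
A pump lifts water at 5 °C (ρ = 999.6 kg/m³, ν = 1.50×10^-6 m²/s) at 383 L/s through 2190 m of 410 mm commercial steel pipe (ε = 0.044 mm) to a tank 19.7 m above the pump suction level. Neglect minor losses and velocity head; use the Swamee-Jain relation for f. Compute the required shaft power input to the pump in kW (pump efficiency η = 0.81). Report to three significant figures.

V = 4Q/(πD²) = 2.901 m/s; Re = 7.93×10^5; ε/D = 1.07×10^-4; f = 0.01389
h_f = f(L/D)V²/2g = 31.82 m
Total head H = z + h_f = 19.7 + 31.82 = 51.52 m
P_hyd = ρgQH = 999.6·9.81·0.383·51.52 = 193.5 kW
P_shaft = P_hyd/η = 193.5/0.81 = 238.9 kW

P_shaft ≈ 239 kW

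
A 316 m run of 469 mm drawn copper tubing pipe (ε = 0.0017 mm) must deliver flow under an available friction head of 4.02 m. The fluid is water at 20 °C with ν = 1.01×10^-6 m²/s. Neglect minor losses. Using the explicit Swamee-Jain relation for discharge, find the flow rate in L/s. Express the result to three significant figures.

Q ≈ 564 L/s

Swamee-Jain (Type II): Q = -0.965·√(gD⁵h_f/L)·ln[ε/(3.7D) + √(3.17ν²L/(gD³h_f))]
√(gD⁵h_f/L) = √(9.81·0.469⁵·4.02/316) = 0.05322
ε/(3.7D) = 9.80×10^-7; √(3.17ν²L/(gD³h_f)) = 1.58×10^-5
Q = -0.965·0.05322·ln(1.683×10^-5) = 0.5645 m³/s
Check: V = 3.27 m/s, Re = 1.52×10^6, f = 0.01095, h_f = 4.02 m ≈ 4.02 m ✓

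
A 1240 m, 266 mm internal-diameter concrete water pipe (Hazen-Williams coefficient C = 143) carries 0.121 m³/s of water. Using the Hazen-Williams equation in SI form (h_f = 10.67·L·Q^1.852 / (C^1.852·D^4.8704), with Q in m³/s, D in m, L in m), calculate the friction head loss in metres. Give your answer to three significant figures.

h_f ≈ 17.1 m

h_f = 10.67·1240·0.121^1.852 / (143^1.852·0.266^4.8704) = 17.07 m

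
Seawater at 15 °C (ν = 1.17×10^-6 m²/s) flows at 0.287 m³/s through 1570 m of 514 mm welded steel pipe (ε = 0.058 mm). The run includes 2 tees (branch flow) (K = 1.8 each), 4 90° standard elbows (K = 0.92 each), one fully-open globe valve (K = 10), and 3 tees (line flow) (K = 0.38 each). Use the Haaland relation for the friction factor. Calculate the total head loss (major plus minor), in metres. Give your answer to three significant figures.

V = 4Q/(πD²) = 1.383 m/s; V²/2g = 0.09751 m
Re = 6.08×10^5, ε/D = 1.13×10^-4 → f = 0.01411 (Haaland)
Major: h_f = f(L/D)·V²/2g = 0.01411·3054·0.09751 = 4.204 m
Minor: ΣK = 18.4; h_m = ΣK·V²/2g = 1.796 m
Total H_L = 4.204 + 1.796 = 6.000 m

H_L ≈ 6.00 m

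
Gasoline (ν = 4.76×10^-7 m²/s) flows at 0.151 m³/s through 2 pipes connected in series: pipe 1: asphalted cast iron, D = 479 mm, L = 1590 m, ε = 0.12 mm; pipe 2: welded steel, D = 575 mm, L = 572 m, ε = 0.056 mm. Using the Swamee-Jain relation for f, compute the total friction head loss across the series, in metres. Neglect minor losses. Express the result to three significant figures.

H ≈ 2.07 m

Pipe 1: V = 0.8379 m/s, Re = 8.43×10^5, ε/D = 2.51×10^-4, f = 0.01543, h_1 = f(L/D)V²/2g = 1.833 m
Pipe 2: V = 0.5815 m/s, Re = 7.02×10^5, ε/D = 9.74×10^-5, f = 0.01392, h_2 = f(L/D)V²/2g = 0.2386 m
Series → Q common, losses add: H = Σh = 2.072 m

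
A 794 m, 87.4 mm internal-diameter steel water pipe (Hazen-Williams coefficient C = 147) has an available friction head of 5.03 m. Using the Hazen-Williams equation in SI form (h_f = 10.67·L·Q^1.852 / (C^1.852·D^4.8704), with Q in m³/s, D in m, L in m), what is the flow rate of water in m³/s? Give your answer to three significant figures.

Rearranging: Q = [h_f·C^1.852·D^4.8704 / (10.67·L)]^(1/1.852)
Q = [5.03·147^1.852·0.0874^4.8704 / (10.67·794)]^0.540 = 0.004381 m³/s

Q ≈ 0.00438 m³/s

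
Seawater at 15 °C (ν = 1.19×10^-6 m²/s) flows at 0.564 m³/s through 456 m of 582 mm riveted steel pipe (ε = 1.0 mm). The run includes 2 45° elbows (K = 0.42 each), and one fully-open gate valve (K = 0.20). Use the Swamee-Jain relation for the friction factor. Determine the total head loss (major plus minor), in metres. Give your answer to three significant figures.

H_L ≈ 4.33 m

V = 4Q/(πD²) = 2.120 m/s; V²/2g = 0.2291 m
Re = 1.04×10^6, ε/D = 0.00172 → f = 0.02278 (Swamee-Jain)
Major: h_f = f(L/D)·V²/2g = 0.02278·783.5·0.2291 = 4.088 m
Minor: ΣK = 1.04; h_m = ΣK·V²/2g = 0.2382 m
Total H_L = 4.088 + 0.2382 = 4.327 m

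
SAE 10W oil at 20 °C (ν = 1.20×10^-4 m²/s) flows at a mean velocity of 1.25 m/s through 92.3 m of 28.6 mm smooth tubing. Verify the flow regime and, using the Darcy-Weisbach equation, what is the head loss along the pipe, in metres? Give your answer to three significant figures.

h_f ≈ 55.2 m

Re = VD/ν = 1.25·0.02860/1.20×10^-4 = 298 → laminar (Re < 2300)
f = 64/Re = 0.2148
h_f = f(L/D)V²/(2g) = 0.2148·(92.3/0.02860)·1.25²/(2·9.81) = 55.21 m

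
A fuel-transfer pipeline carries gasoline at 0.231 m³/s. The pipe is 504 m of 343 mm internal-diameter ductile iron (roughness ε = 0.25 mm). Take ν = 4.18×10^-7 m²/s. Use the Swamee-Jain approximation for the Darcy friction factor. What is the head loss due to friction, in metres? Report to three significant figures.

V = 4Q/(πD²) = 4·0.231/(π·0.343²) = 2.500 m/s
Re = VD/ν = 2.500·0.343/4.18×10^-7 = 2.05×10^6 → turbulent
ε/D = 0.25/343 = 7.29×10^-4
Swamee-Jain: f = 0.01846
h_f = f(L/D)V²/(2g) = 0.01846·(504/0.343)·2.500²/(2·9.81) = 8.641 m

h_f ≈ 8.64 m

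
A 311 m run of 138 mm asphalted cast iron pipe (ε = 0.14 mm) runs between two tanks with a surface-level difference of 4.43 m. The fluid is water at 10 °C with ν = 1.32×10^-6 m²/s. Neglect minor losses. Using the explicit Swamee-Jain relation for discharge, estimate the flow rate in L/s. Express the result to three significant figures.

Swamee-Jain (Type II): Q = -0.965·√(gD⁵h_f/L)·ln[ε/(3.7D) + √(3.17ν²L/(gD³h_f))]
√(gD⁵h_f/L) = √(9.81·0.138⁵·4.43/311) = 0.002645
ε/(3.7D) = 2.74×10^-4; √(3.17ν²L/(gD³h_f)) = 1.23×10^-4
Q = -0.965·0.002645·ln(3.968×10^-4) = 0.01999 m³/s
Check: V = 1.34 m/s, Re = 1.40×10^5, f = 0.02177, h_f = 4.47 m ≈ 4.43 m ✓

Q ≈ 20.0 L/s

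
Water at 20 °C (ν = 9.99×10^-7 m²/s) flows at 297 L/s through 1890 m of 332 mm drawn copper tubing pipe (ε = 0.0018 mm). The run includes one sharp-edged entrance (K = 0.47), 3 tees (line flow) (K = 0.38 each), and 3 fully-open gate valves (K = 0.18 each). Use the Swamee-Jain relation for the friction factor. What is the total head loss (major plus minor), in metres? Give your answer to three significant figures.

H_L ≈ 40.6 m

V = 4Q/(πD²) = 3.431 m/s; V²/2g = 0.5999 m
Re = 1.14×10^6, ε/D = 5.42×10^-6 → f = 0.01150 (Swamee-Jain)
Major: h_f = f(L/D)·V²/2g = 0.01150·5693·0.5999 = 39.28 m
Minor: ΣK = 2.15; h_m = ΣK·V²/2g = 1.290 m
Total H_L = 39.28 + 1.290 = 40.57 m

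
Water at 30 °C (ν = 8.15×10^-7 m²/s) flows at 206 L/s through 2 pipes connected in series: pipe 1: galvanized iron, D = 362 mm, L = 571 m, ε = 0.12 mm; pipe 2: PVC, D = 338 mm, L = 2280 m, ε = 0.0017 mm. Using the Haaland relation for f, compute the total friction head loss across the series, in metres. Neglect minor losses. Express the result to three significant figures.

H ≈ 26.5 m

Pipe 1: V = 2.002 m/s, Re = 8.89×10^5, ε/D = 3.31×10^-4, f = 0.01595, h_1 = f(L/D)V²/2g = 5.137 m
Pipe 2: V = 2.296 m/s, Re = 9.52×10^5, ε/D = 5.03×10^-6, f = 0.01177, h_2 = f(L/D)V²/2g = 21.32 m
Series → Q common, losses add: H = Σh = 26.46 m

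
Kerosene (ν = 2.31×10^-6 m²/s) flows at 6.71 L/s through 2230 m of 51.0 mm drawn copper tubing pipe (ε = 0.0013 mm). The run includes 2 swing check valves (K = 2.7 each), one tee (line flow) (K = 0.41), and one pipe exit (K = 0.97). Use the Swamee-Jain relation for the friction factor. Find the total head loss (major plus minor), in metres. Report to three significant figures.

H_L ≈ 467 m

V = 4Q/(πD²) = 3.285 m/s; V²/2g = 0.5499 m
Re = 7.25×10^4, ε/D = 2.55×10^-5 → f = 0.01925 (Swamee-Jain)
Major: h_f = f(L/D)·V²/2g = 0.01925·43725·0.5499 = 463.0 m
Minor: ΣK = 6.78; h_m = ΣK·V²/2g = 3.728 m
Total H_L = 463.0 + 3.728 = 466.7 m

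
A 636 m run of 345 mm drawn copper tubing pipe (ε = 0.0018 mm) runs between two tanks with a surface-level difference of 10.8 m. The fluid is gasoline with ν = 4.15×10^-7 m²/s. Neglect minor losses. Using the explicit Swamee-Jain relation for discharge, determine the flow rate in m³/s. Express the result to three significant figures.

Q ≈ 0.316 m³/s

Swamee-Jain (Type II): Q = -0.965·√(gD⁵h_f/L)·ln[ε/(3.7D) + √(3.17ν²L/(gD³h_f))]
√(gD⁵h_f/L) = √(9.81·0.345⁵·10.8/636) = 0.02853
ε/(3.7D) = 1.41×10^-6; √(3.17ν²L/(gD³h_f)) = 8.93×10^-6
Q = -0.965·0.02853·ln(1.034×10^-5) = 0.3161 m³/s
Check: V = 3.38 m/s, Re = 2.81×10^6, f = 0.01007, h_f = 10.8 m ≈ 10.8 m ✓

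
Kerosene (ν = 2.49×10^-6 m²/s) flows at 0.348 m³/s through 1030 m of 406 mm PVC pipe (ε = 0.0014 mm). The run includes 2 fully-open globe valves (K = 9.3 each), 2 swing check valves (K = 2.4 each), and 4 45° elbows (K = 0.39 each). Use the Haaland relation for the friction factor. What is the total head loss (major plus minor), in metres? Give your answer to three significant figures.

V = 4Q/(πD²) = 2.688 m/s; V²/2g = 0.3683 m
Re = 4.38×10^5, ε/D = 3.45×10^-6 → f = 0.01341 (Haaland)
Major: h_f = f(L/D)·V²/2g = 0.01341·2537·0.3683 = 12.53 m
Minor: ΣK = 25.0; h_m = ΣK·V²/2g = 9.192 m
Total H_L = 12.53 + 9.192 = 21.72 m

H_L ≈ 21.7 m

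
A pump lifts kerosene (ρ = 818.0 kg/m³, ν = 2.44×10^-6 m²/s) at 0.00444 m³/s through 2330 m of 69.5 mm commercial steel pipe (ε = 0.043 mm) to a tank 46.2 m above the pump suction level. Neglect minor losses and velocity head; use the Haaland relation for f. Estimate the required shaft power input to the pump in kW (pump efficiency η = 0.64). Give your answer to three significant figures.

V = 4Q/(πD²) = 1.170 m/s; Re = 3.33×10^4; ε/D = 6.19×10^-4; f = 0.02426
h_f = f(L/D)V²/2g = 56.79 m
Total head H = z + h_f = 46.2 + 56.79 = 103.0 m
P_hyd = ρgQH = 818.0·9.81·0.00444·103.0 = 3.669 kW
P_shaft = P_hyd/η = 3.669/0.64 = 5.733 kW

P_shaft ≈ 5.73 kW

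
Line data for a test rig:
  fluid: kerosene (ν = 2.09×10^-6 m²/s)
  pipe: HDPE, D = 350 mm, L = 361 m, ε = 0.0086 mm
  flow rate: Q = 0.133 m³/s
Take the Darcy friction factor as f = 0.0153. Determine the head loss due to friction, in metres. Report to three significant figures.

V = 4Q/(πD²) = 4·0.133/(π·0.350²) = 1.382 m/s
h_f = f(L/D)V²/(2g) = 0.01530·(361/0.350)·1.382²/(2·9.81) = 1.537 m

h_f ≈ 1.54 m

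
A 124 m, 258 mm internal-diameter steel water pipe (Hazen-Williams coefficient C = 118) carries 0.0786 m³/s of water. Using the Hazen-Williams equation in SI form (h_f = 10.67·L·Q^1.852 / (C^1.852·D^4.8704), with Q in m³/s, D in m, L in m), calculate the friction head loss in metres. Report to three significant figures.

h_f ≈ 1.27 m

h_f = 10.67·124·0.0786^1.852 / (118^1.852·0.258^4.8704) = 1.272 m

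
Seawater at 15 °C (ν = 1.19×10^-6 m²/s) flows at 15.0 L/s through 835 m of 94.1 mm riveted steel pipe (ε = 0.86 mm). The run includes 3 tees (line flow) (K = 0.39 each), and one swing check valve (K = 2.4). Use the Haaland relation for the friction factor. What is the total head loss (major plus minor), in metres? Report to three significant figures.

V = 4Q/(πD²) = 2.157 m/s; V²/2g = 0.2371 m
Re = 1.71×10^5, ε/D = 0.00914 → f = 0.03720 (Haaland)
Major: h_f = f(L/D)·V²/2g = 0.03720·8874·0.2371 = 78.26 m
Minor: ΣK = 3.57; h_m = ΣK·V²/2g = 0.8465 m
Total H_L = 78.26 + 0.8465 = 79.11 m

H_L ≈ 79.1 m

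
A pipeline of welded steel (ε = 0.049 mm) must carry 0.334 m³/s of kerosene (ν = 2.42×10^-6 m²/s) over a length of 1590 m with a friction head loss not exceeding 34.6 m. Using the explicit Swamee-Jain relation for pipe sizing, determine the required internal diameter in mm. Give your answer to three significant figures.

Swamee-Jain (Type III): D = 0.66·[ε^1.25·(LQ²/(gh_f))^4.75 + ν·Q^9.4·(L/(gh_f))^5.2]^0.04
LQ²/(gh_f) = 0.5226; L/(gh_f) = 4.684
Term 1 = ε^1.25·(…)^4.75 = 1.88×10^-7; Term 2 = ν·Q^9.4·(…)^5.2 = 2.48×10^-7
D = 0.66·(1.88×10^-7 + 2.48×10^-7)^0.04 = 0.3674 m = 367 mm
Check: V = 3.15 m/s, Re = 4.78×10^5, f = 0.01491, h_f = 32.7 m ≈ 34.6 m ✓

D ≈ 367 mm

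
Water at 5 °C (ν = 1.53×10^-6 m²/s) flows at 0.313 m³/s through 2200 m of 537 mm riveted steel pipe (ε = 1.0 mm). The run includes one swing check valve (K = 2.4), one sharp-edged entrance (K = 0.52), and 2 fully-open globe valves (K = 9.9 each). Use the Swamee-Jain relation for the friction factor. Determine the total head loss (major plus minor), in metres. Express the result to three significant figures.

H_L ≈ 11.6 m

V = 4Q/(πD²) = 1.382 m/s; V²/2g = 0.09734 m
Re = 4.85×10^5, ε/D = 0.00186 → f = 0.02350 (Swamee-Jain)
Major: h_f = f(L/D)·V²/2g = 0.02350·4097·0.09734 = 9.370 m
Minor: ΣK = 22.7; h_m = ΣK·V²/2g = 2.212 m
Total H_L = 9.370 + 2.212 = 11.58 m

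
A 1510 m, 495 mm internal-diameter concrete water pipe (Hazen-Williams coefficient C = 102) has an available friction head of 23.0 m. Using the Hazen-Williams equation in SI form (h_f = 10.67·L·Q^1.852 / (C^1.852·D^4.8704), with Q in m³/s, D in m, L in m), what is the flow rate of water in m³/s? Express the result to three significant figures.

Rearranging: Q = [h_f·C^1.852·D^4.8704 / (10.67·L)]^(1/1.852)
Q = [23.0·102^1.852·0.495^4.8704 / (10.67·1510)]^0.540 = 0.4667 m³/s

Q ≈ 0.467 m³/s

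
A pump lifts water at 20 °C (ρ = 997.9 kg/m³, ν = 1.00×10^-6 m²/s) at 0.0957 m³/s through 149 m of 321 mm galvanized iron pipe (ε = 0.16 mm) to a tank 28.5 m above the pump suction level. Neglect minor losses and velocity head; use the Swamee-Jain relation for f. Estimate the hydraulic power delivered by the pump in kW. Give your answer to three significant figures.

P_hyd ≈ 27.3 kW

V = 4Q/(πD²) = 1.183 m/s; Re = 3.80×10^5; ε/D = 4.98×10^-4; f = 0.01804
h_f = f(L/D)V²/2g = 0.5968 m
Total head H = z + h_f = 28.5 + 0.5968 = 29.10 m
P_hyd = ρgQH = 997.9·9.81·0.0957·29.10 = 27.26 kW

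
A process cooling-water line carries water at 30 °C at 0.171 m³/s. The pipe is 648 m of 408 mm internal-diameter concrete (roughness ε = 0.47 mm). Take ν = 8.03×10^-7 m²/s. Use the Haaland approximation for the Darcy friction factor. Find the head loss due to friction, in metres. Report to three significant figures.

h_f ≈ 2.87 m

V = 4Q/(πD²) = 4·0.171/(π·0.408²) = 1.308 m/s
Re = VD/ν = 1.308·0.408/8.03×10^-7 = 6.65×10^5 → turbulent
ε/D = 0.47/408 = 0.00115
Haaland: f = 0.02073
h_f = f(L/D)V²/(2g) = 0.02073·(648/0.408)·1.308²/(2·9.81) = 2.871 m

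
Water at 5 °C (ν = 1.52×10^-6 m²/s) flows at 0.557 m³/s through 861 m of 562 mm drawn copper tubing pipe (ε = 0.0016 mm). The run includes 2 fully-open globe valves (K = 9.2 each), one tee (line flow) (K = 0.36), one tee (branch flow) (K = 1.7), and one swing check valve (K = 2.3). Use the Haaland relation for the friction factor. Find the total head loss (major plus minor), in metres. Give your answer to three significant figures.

V = 4Q/(πD²) = 2.245 m/s; V²/2g = 0.2570 m
Re = 8.30×10^5, ε/D = 2.85×10^-6 → f = 0.01200 (Haaland)
Major: h_f = f(L/D)·V²/2g = 0.01200·1532·0.2570 = 4.724 m
Minor: ΣK = 22.8; h_m = ΣK·V²/2g = 5.849 m
Total H_L = 4.724 + 5.849 = 10.57 m

H_L ≈ 10.6 m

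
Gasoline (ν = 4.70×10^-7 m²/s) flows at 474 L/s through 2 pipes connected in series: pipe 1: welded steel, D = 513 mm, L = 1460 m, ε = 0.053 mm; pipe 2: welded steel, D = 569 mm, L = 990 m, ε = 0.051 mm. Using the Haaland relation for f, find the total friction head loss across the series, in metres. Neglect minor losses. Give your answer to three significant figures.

H ≈ 13.5 m

Pipe 1: V = 2.293 m/s, Re = 2.50×10^6, ε/D = 1.03×10^-4, f = 0.01266, h_1 = f(L/D)V²/2g = 9.661 m
Pipe 2: V = 1.864 m/s, Re = 2.26×10^6, ε/D = 8.96×10^-5, f = 0.01247, h_2 = f(L/D)V²/2g = 3.842 m
Series → Q common, losses add: H = Σh = 13.50 m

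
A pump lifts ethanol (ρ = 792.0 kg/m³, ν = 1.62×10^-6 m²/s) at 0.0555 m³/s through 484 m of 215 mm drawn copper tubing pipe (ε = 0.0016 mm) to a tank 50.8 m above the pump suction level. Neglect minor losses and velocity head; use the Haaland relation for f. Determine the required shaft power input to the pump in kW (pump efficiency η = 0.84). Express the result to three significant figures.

P_shaft ≈ 28.2 kW

V = 4Q/(πD²) = 1.529 m/s; Re = 2.03×10^5; ε/D = 7.44×10^-6; f = 0.01550
h_f = f(L/D)V²/2g = 4.156 m
Total head H = z + h_f = 50.8 + 4.156 = 54.96 m
P_hyd = ρgQH = 792.0·9.81·0.0555·54.96 = 23.70 kW
P_shaft = P_hyd/η = 23.70/0.84 = 28.21 kW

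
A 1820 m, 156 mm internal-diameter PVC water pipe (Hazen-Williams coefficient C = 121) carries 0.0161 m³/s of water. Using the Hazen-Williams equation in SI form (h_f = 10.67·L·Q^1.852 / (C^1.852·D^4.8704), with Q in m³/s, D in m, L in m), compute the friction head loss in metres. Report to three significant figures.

h_f ≈ 11.0 m

h_f = 10.67·1820·0.0161^1.852 / (121^1.852·0.156^4.8704) = 10.96 m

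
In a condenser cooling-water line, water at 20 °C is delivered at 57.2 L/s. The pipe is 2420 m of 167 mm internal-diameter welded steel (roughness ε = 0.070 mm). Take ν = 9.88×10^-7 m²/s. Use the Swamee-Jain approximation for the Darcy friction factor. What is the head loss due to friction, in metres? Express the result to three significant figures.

h_f ≈ 87.5 m

V = 4Q/(πD²) = 4·0.0572/(π·0.167²) = 2.611 m/s
Re = VD/ν = 2.611·0.167/9.88×10^-7 = 4.41×10^5 → turbulent
ε/D = 0.070/167 = 4.19×10^-4
Swamee-Jain: f = 0.01738
h_f = f(L/D)V²/(2g) = 0.01738·(2420/0.167)·2.611²/(2·9.81) = 87.51 m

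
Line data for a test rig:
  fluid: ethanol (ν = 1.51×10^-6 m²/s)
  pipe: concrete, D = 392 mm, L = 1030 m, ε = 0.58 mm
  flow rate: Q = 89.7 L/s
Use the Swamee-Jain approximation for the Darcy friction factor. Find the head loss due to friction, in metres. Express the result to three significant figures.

h_f ≈ 1.70 m

V = 4Q/(πD²) = 4·0.0897/(π·0.392²) = 0.7432 m/s
Re = VD/ν = 0.7432·0.392/1.51×10^-6 = 1.93×10^5 → turbulent
ε/D = 0.58/392 = 0.00148
Swamee-Jain: f = 0.02295
h_f = f(L/D)V²/(2g) = 0.02295·(1030/0.392)·0.7432²/(2·9.81) = 1.698 m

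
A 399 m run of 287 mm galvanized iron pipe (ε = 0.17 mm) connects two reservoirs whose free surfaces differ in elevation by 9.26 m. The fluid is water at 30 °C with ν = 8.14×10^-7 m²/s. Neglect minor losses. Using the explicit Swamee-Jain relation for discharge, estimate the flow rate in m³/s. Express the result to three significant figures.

Q ≈ 0.175 m³/s

Swamee-Jain (Type II): Q = -0.965·√(gD⁵h_f/L)·ln[ε/(3.7D) + √(3.17ν²L/(gD³h_f))]
√(gD⁵h_f/L) = √(9.81·0.287⁵·9.26/399) = 0.02106
ε/(3.7D) = 1.60×10^-4; √(3.17ν²L/(gD³h_f)) = 1.98×10^-5
Q = -0.965·0.02106·ln(1.798×10^-4) = 0.1752 m³/s
Check: V = 2.71 m/s, Re = 9.55×10^5, f = 0.01792, h_f = 9.31 m ≈ 9.26 m ✓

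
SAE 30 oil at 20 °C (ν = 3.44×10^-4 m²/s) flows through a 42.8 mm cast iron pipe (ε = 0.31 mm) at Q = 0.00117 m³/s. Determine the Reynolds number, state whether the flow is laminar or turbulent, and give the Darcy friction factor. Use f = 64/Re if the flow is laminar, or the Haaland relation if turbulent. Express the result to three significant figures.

V = 4Q/(πD²) = 0.8132 m/s
Re = VD/ν = 0.8132·0.0428/3.44×10^-4 = 101
Re < 2300 → laminar → f = 64/Re = 0.6325

Re ≈ 101; laminar; f = 64/Re ≈ 0.633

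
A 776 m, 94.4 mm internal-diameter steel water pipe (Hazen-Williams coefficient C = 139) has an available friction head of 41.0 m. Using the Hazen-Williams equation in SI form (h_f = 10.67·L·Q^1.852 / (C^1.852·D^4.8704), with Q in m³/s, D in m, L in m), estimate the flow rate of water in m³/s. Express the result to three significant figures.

Q ≈ 0.0159 m³/s

Rearranging: Q = [h_f·C^1.852·D^4.8704 / (10.67·L)]^(1/1.852)
Q = [41.0·139^1.852·0.0944^4.8704 / (10.67·776)]^0.540 = 0.01595 m³/s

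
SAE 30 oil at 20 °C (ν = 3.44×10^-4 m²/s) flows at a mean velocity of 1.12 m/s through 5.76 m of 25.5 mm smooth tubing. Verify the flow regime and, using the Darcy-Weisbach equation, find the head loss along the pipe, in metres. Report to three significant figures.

Re = VD/ν = 1.12·0.02550/3.44×10^-4 = 83.0 → laminar (Re < 2300)
f = 64/Re = 0.7709
h_f = f(L/D)V²/(2g) = 0.7709·(5.76/0.02550)·1.12²/(2·9.81) = 11.13 m

h_f ≈ 11.1 m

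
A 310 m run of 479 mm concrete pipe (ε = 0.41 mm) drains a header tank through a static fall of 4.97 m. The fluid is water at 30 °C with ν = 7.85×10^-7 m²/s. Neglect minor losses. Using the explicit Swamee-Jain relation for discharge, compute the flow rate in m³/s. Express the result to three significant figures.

Swamee-Jain (Type II): Q = -0.965·√(gD⁵h_f/L)·ln[ε/(3.7D) + √(3.17ν²L/(gD³h_f))]
√(gD⁵h_f/L) = √(9.81·0.479⁵·4.97/310) = 0.06298
ε/(3.7D) = 2.31×10^-4; √(3.17ν²L/(gD³h_f)) = 1.06×10^-5
Q = -0.965·0.06298·ln(2.420×10^-4) = 0.5060 m³/s
Check: V = 2.81 m/s, Re = 1.71×10^6, f = 0.01918, h_f = 4.99 m ≈ 4.97 m ✓

Q ≈ 0.506 m³/s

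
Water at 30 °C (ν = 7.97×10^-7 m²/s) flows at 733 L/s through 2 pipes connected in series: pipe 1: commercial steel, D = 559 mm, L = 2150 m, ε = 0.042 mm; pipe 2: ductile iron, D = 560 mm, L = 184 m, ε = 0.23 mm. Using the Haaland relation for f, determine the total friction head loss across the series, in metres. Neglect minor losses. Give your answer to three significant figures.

Pipe 1: V = 2.987 m/s, Re = 2.09×10^6, ε/D = 7.51×10^-5, f = 0.01223, h_1 = f(L/D)V²/2g = 21.39 m
Pipe 2: V = 2.976 m/s, Re = 2.09×10^6, ε/D = 4.11×10^-4, f = 0.01627, h_2 = f(L/D)V²/2g = 2.413 m
Series → Q common, losses add: H = Σh = 23.80 m

H ≈ 23.8 m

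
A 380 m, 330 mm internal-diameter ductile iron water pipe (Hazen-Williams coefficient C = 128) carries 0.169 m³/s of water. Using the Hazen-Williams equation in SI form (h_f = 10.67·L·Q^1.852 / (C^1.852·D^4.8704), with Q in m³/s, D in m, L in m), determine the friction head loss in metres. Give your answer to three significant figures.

h_f ≈ 4.17 m

h_f = 10.67·380·0.169^1.852 / (128^1.852·0.330^4.8704) = 4.173 m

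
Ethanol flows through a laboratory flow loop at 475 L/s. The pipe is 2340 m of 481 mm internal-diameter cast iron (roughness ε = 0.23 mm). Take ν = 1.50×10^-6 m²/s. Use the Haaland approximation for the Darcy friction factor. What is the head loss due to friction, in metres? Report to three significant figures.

V = 4Q/(πD²) = 4·0.475/(π·0.481²) = 2.614 m/s
Re = VD/ν = 2.614·0.481/1.50×10^-6 = 8.38×10^5 → turbulent
ε/D = 0.23/481 = 4.78×10^-4
Haaland: f = 0.01710
h_f = f(L/D)V²/(2g) = 0.01710·(2340/0.481)·2.614²/(2·9.81) = 28.98 m

h_f ≈ 29.0 m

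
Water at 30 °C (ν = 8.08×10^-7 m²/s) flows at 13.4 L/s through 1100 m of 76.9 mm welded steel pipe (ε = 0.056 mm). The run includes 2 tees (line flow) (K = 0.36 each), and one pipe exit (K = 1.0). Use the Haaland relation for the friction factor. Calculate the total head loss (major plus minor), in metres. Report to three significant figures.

H_L ≈ 118 m

V = 4Q/(πD²) = 2.885 m/s; V²/2g = 0.4243 m
Re = 2.75×10^5, ε/D = 7.28×10^-4 → f = 0.01938 (Haaland)
Major: h_f = f(L/D)·V²/2g = 0.01938·14304·0.4243 = 117.6 m
Minor: ΣK = 1.72; h_m = ΣK·V²/2g = 0.7297 m
Total H_L = 117.6 + 0.7297 = 118.3 m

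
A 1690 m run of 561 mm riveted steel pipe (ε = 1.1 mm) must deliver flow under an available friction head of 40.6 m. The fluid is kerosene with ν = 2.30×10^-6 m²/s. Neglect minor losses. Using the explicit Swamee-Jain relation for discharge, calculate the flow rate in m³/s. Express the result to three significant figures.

Swamee-Jain (Type II): Q = -0.965·√(gD⁵h_f/L)·ln[ε/(3.7D) + √(3.17ν²L/(gD³h_f))]
√(gD⁵h_f/L) = √(9.81·0.561⁵·40.6/1690) = 0.1144
ε/(3.7D) = 5.30×10^-4; √(3.17ν²L/(gD³h_f)) = 2.01×10^-5
Q = -0.965·0.1144·ln(5.500×10^-4) = 0.8288 m³/s
Check: V = 3.35 m/s, Re = 8.18×10^5, f = 0.02361, h_f = 40.8 m ≈ 40.6 m ✓

Q ≈ 0.829 m³/s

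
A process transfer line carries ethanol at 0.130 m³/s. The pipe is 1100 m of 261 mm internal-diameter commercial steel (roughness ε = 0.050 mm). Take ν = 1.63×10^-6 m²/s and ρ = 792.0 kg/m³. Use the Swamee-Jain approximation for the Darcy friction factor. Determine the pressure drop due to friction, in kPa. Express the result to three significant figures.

Δp ≈ 156 kPa

V = 4Q/(πD²) = 4·0.130/(π·0.261²) = 2.430 m/s
Re = VD/ν = 2.430·0.261/1.63×10^-6 = 3.89×10^5 → turbulent
ε/D = 0.050/261 = 1.92×10^-4
Swamee-Jain: f = 0.01580
h_f = f(L/D)V²/(2g) = 0.01580·(1100/0.261)·2.430²/(2·9.81) = 20.04 m
Δp = ρg·h_f = 792.0·9.81·20.04 = 155.7 kPa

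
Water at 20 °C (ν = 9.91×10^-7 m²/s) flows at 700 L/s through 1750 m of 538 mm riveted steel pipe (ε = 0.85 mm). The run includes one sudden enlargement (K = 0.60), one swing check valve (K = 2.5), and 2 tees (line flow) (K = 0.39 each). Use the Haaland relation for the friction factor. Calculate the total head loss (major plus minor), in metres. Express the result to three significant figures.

H_L ≈ 36.7 m

V = 4Q/(πD²) = 3.079 m/s; V²/2g = 0.4833 m
Re = 1.67×10^6, ε/D = 0.00158 → f = 0.02218 (Haaland)
Major: h_f = f(L/D)·V²/2g = 0.02218·3253·0.4833 = 34.86 m
Minor: ΣK = 3.88; h_m = ΣK·V²/2g = 1.875 m
Total H_L = 34.86 + 1.875 = 36.74 m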